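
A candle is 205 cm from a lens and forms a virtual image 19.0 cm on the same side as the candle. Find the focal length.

f = -20.9 cm (diverging)

Virtual image ⇒ d_i = −19.0 cm.
1/f = 1/d_o + 1/d_i = 1/(205) + 1/(-19.0) = -0.04775, so f = -20.9 cm.
Since f is negative, the lens is diverging.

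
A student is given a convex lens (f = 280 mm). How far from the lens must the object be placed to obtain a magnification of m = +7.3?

m = −d_i/d_o ⇒ d_i = −m·d_o.
1/f = 1/d_o + 1/d_i = 1/d_o − 1/(m·d_o) = (1 − 1/m)/d_o, so d_o = f(1 − 1/m) = (280.0)(1 − 1/(+7.3)) = 242 mm.

242 mm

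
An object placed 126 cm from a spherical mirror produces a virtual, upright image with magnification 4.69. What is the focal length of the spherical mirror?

f = 160 cm (concave)

m = −d_i/d_o ⇒ d_i = −m·d_o = −(+4.69)·(126) = -590.9 cm.
1/f = 1/d_o + 1/d_i = 1/(126) + 1/(-590.9) = 0.006244, so f = 160 cm.
Since f is positive, the spherical mirror is concave.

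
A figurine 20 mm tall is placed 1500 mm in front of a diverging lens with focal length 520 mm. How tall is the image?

5.15 mm

For a diverging lens, f = -520 mm.
1/d_i = 1/f − 1/d_o = 1/(-520.0) − 1/(1500) = -0.002590, so d_i = -386.1 mm.
m = −d_i/d_o = +0.2574.
|h_i| = |m|·h_o = 0.2574 × 20 = 5.15 mm. The image is virtual, upright and reduced, on the same side as the object.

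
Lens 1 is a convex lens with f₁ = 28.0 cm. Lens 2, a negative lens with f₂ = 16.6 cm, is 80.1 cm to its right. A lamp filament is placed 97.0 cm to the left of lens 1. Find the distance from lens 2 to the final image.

11.8 cm

Lens 1: 1/d_i1 = 1/f₁ − 1/d_o1 = 1/(28.0) − 1/(97.0) = 0.02541, so d_i1 = 39.36 cm.
The intermediate image is 39.36 cm to the right of lens 1, which is 80.1 − (39.36) = 40.74 cm to the left of lens 2, so d_o2 = +40.74 cm.
Lens 2 is diverging, so f₂ = −16.6 cm.
Lens 2: 1/d_i2 = 1/f₂ − 1/d_o2 = 1/(-16.6) − 1/(40.74) = -0.08479, so d_i2 = -11.8 cm.
The final image is virtual, 11.8 cm to the left of lens 2 (overall magnification ≈ -0.12).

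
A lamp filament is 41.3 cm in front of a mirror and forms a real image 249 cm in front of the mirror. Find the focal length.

f = 35.4 cm (concave)

Real image ⇒ d_i = +249 cm.
1/f = 1/d_o + 1/d_i = 1/(41.3) + 1/(249) = 0.02823, so f = 35.4 cm.
Since f is positive, the mirror is concave.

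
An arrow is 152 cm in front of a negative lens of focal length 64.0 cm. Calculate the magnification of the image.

For a negative lens, f = -64.0 cm.
1/d_i = 1/f − 1/d_o = 1/(-64.00) − 1/(152) = -0.02220, so d_i = -45.04 cm.
m = −d_i/d_o = −(-45.04)/(152) = +0.296.
The image is virtual, upright and reduced, on the same side as the object.

m = +0.296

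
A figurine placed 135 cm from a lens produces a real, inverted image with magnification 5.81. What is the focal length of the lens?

f = 115 cm (converging)

m = −d_i/d_o ⇒ d_i = −m·d_o = −(-5.81)·(135) = 784.3 cm.
1/f = 1/d_o + 1/d_i = 1/(135) + 1/(784.3) = 0.008682, so f = 115 cm.
Since f is positive, the lens is converging.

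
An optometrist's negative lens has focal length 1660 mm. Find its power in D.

For a negative lens, f = −1660 mm.
f = -166 cm = -1.66 m.
P = 1/f = 1/(-1.66 m) = -0.602 D.

P = -0.602 D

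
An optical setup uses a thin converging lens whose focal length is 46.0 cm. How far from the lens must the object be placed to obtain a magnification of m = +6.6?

39.0 cm

m = −d_i/d_o ⇒ d_i = −m·d_o.
1/f = 1/d_o + 1/d_i = 1/d_o − 1/(m·d_o) = (1 − 1/m)/d_o, so d_o = f(1 − 1/m) = (46.00)(1 − 1/(+6.6)) = 39.0 cm.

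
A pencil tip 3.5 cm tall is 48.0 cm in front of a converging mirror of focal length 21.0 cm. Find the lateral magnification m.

1/d_i = 1/f − 1/d_o = 1/(21.00) − 1/(48.0) = 0.02679, so d_i = 37.33 cm.
m = −d_i/d_o = −(37.33)/(48.0) = -0.778.
The image is real, inverted and reduced, in front of the mirror.

m = -0.778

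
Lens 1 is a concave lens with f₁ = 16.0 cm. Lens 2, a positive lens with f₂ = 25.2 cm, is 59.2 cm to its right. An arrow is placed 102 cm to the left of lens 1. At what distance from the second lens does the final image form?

Lens 1 is diverging, so f₁ = −16.0 cm.
Lens 1: 1/d_i1 = 1/f₁ − 1/d_o1 = 1/(-16.0) − 1/(102) = -0.07230, so d_i1 = -13.83 cm.
The intermediate image is 13.83 cm to the left of lens 1 (virtual), which is 59.2 − (-13.83) = 73.03 cm to the left of lens 2, so d_o2 = +73.03 cm.
Lens 2: 1/d_i2 = 1/f₂ − 1/d_o2 = 1/(25.2) − 1/(73.03) = 0.02599, so d_i2 = 38.5 cm.
The final image is real, 38.5 cm to the right of lens 2 (overall magnification ≈ -0.071).

38.5 cm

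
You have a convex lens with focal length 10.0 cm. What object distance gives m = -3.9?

m = −d_i/d_o ⇒ d_i = −m·d_o.
1/f = 1/d_o + 1/d_i = 1/d_o − 1/(m·d_o) = (1 − 1/m)/d_o, so d_o = f(1 − 1/m) = (10.00)(1 − 1/(-3.9)) = 12.6 cm.

12.6 cm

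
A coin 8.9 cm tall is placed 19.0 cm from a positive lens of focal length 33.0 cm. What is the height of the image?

21.0 cm

1/d_i = 1/f − 1/d_o = 1/(33.00) − 1/(19.0) = -0.02233, so d_i = -44.79 cm.
m = −d_i/d_o = +2.357.
|h_i| = |m|·h_o = 2.357 × 8.9 = 21.0 cm. The image is virtual, upright and enlarged, on the same side as the object.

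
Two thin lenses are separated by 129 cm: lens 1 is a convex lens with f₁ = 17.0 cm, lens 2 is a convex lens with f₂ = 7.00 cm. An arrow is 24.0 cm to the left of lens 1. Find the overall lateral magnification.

Lens 1: 1/d_i1 = 1/(17.0) − 1/(24.0) = 0.01716, so d_i1 = 58.29 cm; m₁ = −d_i1/d_o1 = -2.429.
d_o2 = 129 − (58.29) = 70.71 cm.
Lens 2: 1/d_i2 = 1/(7.00) − 1/(70.71) = 0.1287, so d_i2 = 7.769 cm; m₂ = −d_i2/d_o2 = -0.1099.
m = m₁·m₂ = (-2.429)(-0.1099) = +0.267.

m = +0.267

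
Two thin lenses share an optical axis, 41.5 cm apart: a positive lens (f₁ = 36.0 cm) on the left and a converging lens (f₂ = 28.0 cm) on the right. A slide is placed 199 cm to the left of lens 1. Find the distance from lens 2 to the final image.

2.25 cm

Lens 1: 1/d_i1 = 1/f₁ − 1/d_o1 = 1/(36.0) − 1/(199) = 0.02275, so d_i1 = 43.95 cm.
The intermediate image is 43.95 cm to the right of lens 1, which lies 2.450 cm to the right of lens 2 — a virtual object — so d_o2 = −2.450 cm.
Lens 2: 1/d_i2 = 1/f₂ − 1/d_o2 = 1/(28.0) − 1/(-2.450) = 0.4439, so d_i2 = 2.25 cm.
The final image is real, 2.25 cm to the right of lens 2 (overall magnification ≈ -0.20).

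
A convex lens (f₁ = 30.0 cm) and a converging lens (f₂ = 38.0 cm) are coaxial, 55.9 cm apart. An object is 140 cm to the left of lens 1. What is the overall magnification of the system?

m = -0.511

Lens 1: 1/d_i1 = 1/(30.0) − 1/(140) = 0.02619, so d_i1 = 38.18 cm; m₁ = −d_i1/d_o1 = -0.2727.
d_o2 = 55.9 − (38.18) = 17.72 cm.
Lens 2: 1/d_i2 = 1/(38.0) − 1/(17.72) = -0.03012, so d_i2 = -33.20 cm; m₂ = −d_i2/d_o2 = +1.874.
m = m₁·m₂ = (-0.2727)(+1.874) = -0.511.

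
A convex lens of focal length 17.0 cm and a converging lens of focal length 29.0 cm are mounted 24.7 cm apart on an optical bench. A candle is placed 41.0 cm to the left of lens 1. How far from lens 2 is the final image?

Lens 1: 1/d_i1 = 1/f₁ − 1/d_o1 = 1/(17.0) − 1/(41.0) = 0.03443, so d_i1 = 29.04 cm.
The intermediate image is 29.04 cm to the right of lens 1, which lies 4.340 cm to the right of lens 2 — a virtual object — so d_o2 = −4.340 cm.
Lens 2: 1/d_i2 = 1/f₂ − 1/d_o2 = 1/(29.0) − 1/(-4.340) = 0.2649, so d_i2 = 3.78 cm.
The final image is real, 3.78 cm to the right of lens 2 (overall magnification ≈ -0.62).

3.78 cm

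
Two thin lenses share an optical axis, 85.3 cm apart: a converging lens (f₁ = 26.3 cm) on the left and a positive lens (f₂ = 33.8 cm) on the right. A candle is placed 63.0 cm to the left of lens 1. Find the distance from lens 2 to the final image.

214 cm

Lens 1: 1/d_i1 = 1/f₁ − 1/d_o1 = 1/(26.3) − 1/(63.0) = 0.02215, so d_i1 = 45.15 cm.
The intermediate image is 45.15 cm to the right of lens 1, which is 85.3 − (45.15) = 40.15 cm to the left of lens 2, so d_o2 = +40.15 cm.
Lens 2: 1/d_i2 = 1/f₂ − 1/d_o2 = 1/(33.8) − 1/(40.15) = 0.004679, so d_i2 = 214 cm.
The final image is real, 214 cm to the right of lens 2 (overall magnification ≈ 3.8).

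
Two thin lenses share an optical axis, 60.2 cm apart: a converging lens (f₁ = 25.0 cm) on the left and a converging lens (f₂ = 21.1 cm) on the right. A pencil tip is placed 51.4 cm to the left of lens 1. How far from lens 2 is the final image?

Lens 1: 1/d_i1 = 1/f₁ − 1/d_o1 = 1/(25.0) − 1/(51.4) = 0.02054, so d_i1 = 48.67 cm.
The intermediate image is 48.67 cm to the right of lens 1, which is 60.2 − (48.67) = 11.53 cm to the left of lens 2, so d_o2 = +11.53 cm.
Lens 2: 1/d_i2 = 1/f₂ − 1/d_o2 = 1/(21.1) − 1/(11.53) = -0.03934, so d_i2 = -25.4 cm.
The final image is virtual, 25.4 cm to the left of lens 2 (overall magnification ≈ -2.1).

25.4 cm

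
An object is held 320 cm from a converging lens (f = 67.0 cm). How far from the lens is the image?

Lens equation: 1/s_i = 1/f − 1/s_o = 1/(67.00) − 1/(320) = 0.01493 − 0.003125 = 0.01180, so s_i = 84.7 cm.
The image is real, inverted and reduced, on the far side of the lens.

84.7 cm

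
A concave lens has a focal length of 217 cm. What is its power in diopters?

For a concave lens, f = −217 cm.
f = -217 cm = -2.17 m.
P = 1/f = 1/(-2.17 m) = -0.461 D.

P = -0.461 D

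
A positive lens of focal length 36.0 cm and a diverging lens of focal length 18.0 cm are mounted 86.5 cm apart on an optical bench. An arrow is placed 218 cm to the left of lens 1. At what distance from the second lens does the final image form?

Lens 1: 1/d_i1 = 1/f₁ − 1/d_o1 = 1/(36.0) − 1/(218) = 0.02319, so d_i1 = 43.12 cm.
The intermediate image is 43.12 cm to the right of lens 1, which is 86.5 − (43.12) = 43.38 cm to the left of lens 2, so d_o2 = +43.38 cm.
Lens 2 is diverging, so f₂ = −18.0 cm.
Lens 2: 1/d_i2 = 1/f₂ − 1/d_o2 = 1/(-18.0) − 1/(43.38) = -0.07861, so d_i2 = -12.7 cm.
The final image is virtual, 12.7 cm to the left of lens 2 (overall magnification ≈ -0.058).

12.7 cm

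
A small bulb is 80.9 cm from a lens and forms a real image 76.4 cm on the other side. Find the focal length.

f = 39.3 cm (converging)

Real image ⇒ d_i = +76.4 cm.
1/f = 1/d_o + 1/d_i = 1/(80.9) + 1/(76.4) = 0.02545, so f = 39.3 cm.
Since f is positive, the lens is converging.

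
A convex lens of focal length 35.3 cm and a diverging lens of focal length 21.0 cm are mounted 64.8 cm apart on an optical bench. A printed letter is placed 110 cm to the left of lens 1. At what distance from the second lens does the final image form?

Lens 1: 1/d_i1 = 1/f₁ − 1/d_o1 = 1/(35.3) − 1/(110) = 0.01924, so d_i1 = 51.98 cm.
The intermediate image is 51.98 cm to the right of lens 1, which is 64.8 − (51.98) = 12.82 cm to the left of lens 2, so d_o2 = +12.82 cm.
Lens 2 is diverging, so f₂ = −21.0 cm.
Lens 2: 1/d_i2 = 1/f₂ − 1/d_o2 = 1/(-21.0) − 1/(12.82) = -0.1256, so d_i2 = -7.96 cm.
The final image is virtual, 7.96 cm to the left of lens 2 (overall magnification ≈ -0.29).

7.96 cm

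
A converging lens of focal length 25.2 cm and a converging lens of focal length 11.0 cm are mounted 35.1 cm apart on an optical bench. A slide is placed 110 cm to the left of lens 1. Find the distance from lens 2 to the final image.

Lens 1: 1/d_i1 = 1/f₁ − 1/d_o1 = 1/(25.2) − 1/(110) = 0.03059, so d_i1 = 32.69 cm.
The intermediate image is 32.69 cm to the right of lens 1, which is 35.1 − (32.69) = 2.410 cm to the left of lens 2, so d_o2 = +2.410 cm.
Lens 2: 1/d_i2 = 1/f₂ − 1/d_o2 = 1/(11.0) − 1/(2.410) = -0.3240, so d_i2 = -3.09 cm.
The final image is virtual, 3.09 cm to the left of lens 2 (overall magnification ≈ -0.38).

3.09 cm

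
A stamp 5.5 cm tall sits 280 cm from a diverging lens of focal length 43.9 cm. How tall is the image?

0.745 cm

For a diverging lens, f = -43.9 cm.
1/d_i = 1/f − 1/d_o = 1/(-43.90) − 1/(280) = -0.02635, so d_i = -37.95 cm.
m = −d_i/d_o = +0.1355.
|h_i| = |m|·h_o = 0.1355 × 5.5 = 0.745 cm. The image is virtual, upright and reduced, on the same side as the object.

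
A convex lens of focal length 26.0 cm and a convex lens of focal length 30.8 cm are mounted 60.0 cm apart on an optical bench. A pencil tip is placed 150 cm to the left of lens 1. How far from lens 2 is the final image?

Lens 1: 1/d_i1 = 1/f₁ − 1/d_o1 = 1/(26.0) − 1/(150) = 0.03179, so d_i1 = 31.45 cm.
The intermediate image is 31.45 cm to the right of lens 1, which is 60.0 − (31.45) = 28.55 cm to the left of lens 2, so d_o2 = +28.55 cm.
Lens 2: 1/d_i2 = 1/f₂ − 1/d_o2 = 1/(30.8) − 1/(28.55) = -0.002559, so d_i2 = -391 cm.
The final image is virtual, 391 cm to the left of lens 2 (overall magnification ≈ -2.9).

391 cm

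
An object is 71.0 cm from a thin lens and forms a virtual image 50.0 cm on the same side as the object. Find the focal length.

f = -169 cm (diverging)

Virtual image ⇒ d_i = −50.0 cm.
1/f = 1/d_o + 1/d_i = 1/(71.0) + 1/(-50.0) = -0.005915, so f = -169 cm.
Since f is negative, the thin lens is diverging.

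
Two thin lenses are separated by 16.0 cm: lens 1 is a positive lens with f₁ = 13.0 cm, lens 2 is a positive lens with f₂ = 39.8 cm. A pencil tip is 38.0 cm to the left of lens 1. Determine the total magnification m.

Lens 1: 1/d_i1 = 1/(13.0) − 1/(38.0) = 0.05061, so d_i1 = 19.76 cm; m₁ = −d_i1/d_o1 = -0.5200.
d_o2 = 16.0 − (19.76) = -3.760 cm (virtual object).
Lens 2: 1/d_i2 = 1/(39.8) − 1/(-3.760) = 0.2911, so d_i2 = 3.435 cm; m₂ = −d_i2/d_o2 = +0.9137.
m = m₁·m₂ = (-0.5200)(+0.9137) = -0.475.

m = -0.475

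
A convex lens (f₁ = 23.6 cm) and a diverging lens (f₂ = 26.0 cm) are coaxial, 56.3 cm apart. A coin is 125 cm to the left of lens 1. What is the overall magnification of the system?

Lens 1: 1/d_i1 = 1/(23.6) − 1/(125) = 0.03437, so d_i1 = 29.09 cm; m₁ = −d_i1/d_o1 = -0.2327.
d_o2 = 56.3 − (29.09) = 27.21 cm.
f₂ = −26.0 cm (diverging).
Lens 2: 1/d_i2 = 1/(-26.0) − 1/(27.21) = -0.07521, so d_i2 = -13.30 cm; m₂ = −d_i2/d_o2 = +0.4886.
m = m₁·m₂ = (-0.2327)(+0.4886) = -0.114.

m = -0.114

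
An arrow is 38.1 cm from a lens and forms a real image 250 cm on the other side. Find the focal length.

Real image ⇒ d_i = +250 cm.
1/f = 1/d_o + 1/d_i = 1/(38.1) + 1/(250) = 0.03025, so f = 33.1 cm.
Since f is positive, the lens is converging.

f = 33.1 cm (converging)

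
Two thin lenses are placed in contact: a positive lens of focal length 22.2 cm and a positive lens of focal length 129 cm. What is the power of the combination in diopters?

P = +5.28 D

P₁ = 1/f₁ = 1/(0.222 m) = +4.505 D; P₂ = 1/f₂ = 1/(1.29 m) = +0.7752 D.
For thin lenses in contact, P = P₁ + P₂ = (+4.505) + (+0.7752) = +5.28 D.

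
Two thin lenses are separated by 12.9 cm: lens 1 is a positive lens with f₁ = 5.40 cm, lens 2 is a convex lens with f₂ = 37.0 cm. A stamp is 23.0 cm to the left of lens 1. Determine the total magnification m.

Lens 1: 1/d_i1 = 1/(5.40) − 1/(23.0) = 0.1417, so d_i1 = 7.057 cm; m₁ = −d_i1/d_o1 = -0.3068.
d_o2 = 12.9 − (7.057) = 5.843 cm.
Lens 2: 1/d_i2 = 1/(37.0) − 1/(5.843) = -0.1441, so d_i2 = -6.939 cm; m₂ = −d_i2/d_o2 = +1.188.
m = m₁·m₂ = (-0.3068)(+1.188) = -0.364.

m = -0.364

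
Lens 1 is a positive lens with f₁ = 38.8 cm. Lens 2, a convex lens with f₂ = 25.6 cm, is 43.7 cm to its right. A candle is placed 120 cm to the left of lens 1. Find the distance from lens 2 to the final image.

8.90 cm

Lens 1: 1/d_i1 = 1/f₁ − 1/d_o1 = 1/(38.8) − 1/(120) = 0.01744, so d_i1 = 57.34 cm.
The intermediate image is 57.34 cm to the right of lens 1, which lies 13.64 cm to the right of lens 2 — a virtual object — so d_o2 = −13.64 cm.
Lens 2: 1/d_i2 = 1/f₂ − 1/d_o2 = 1/(25.6) − 1/(-13.64) = 0.1124, so d_i2 = 8.90 cm.
The final image is real, 8.90 cm to the right of lens 2 (overall magnification ≈ -0.31).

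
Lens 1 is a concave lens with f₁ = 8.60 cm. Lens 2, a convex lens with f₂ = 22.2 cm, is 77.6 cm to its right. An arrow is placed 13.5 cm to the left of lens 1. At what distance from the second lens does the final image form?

Lens 1 is diverging, so f₁ = −8.60 cm.
Lens 1: 1/d_i1 = 1/f₁ − 1/d_o1 = 1/(-8.60) − 1/(13.5) = -0.1904, so d_i1 = -5.253 cm.
The intermediate image is 5.253 cm to the left of lens 1 (virtual), which is 77.6 − (-5.253) = 82.85 cm to the left of lens 2, so d_o2 = +82.85 cm.
Lens 2: 1/d_i2 = 1/f₂ − 1/d_o2 = 1/(22.2) − 1/(82.85) = 0.03298, so d_i2 = 30.3 cm.
The final image is real, 30.3 cm to the right of lens 2 (overall magnification ≈ -0.14).

30.3 cm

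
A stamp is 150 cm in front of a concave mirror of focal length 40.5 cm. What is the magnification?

1/d_i = 1/f − 1/d_o = 1/(40.50) − 1/(150) = 0.01802, so d_i = 55.48 cm.
m = −d_i/d_o = −(55.48)/(150) = -0.370.
The image is real, inverted and reduced, in front of the mirror.

m = -0.370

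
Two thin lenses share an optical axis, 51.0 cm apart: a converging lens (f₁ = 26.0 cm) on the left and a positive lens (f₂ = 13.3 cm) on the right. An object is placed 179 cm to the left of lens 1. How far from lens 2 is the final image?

37.6 cm

Lens 1: 1/d_i1 = 1/f₁ − 1/d_o1 = 1/(26.0) − 1/(179) = 0.03287, so d_i1 = 30.42 cm.
The intermediate image is 30.42 cm to the right of lens 1, which is 51.0 − (30.42) = 20.58 cm to the left of lens 2, so d_o2 = +20.58 cm.
Lens 2: 1/d_i2 = 1/f₂ − 1/d_o2 = 1/(13.3) − 1/(20.58) = 0.02660, so d_i2 = 37.6 cm.
The final image is real, 37.6 cm to the right of lens 2 (overall magnification ≈ 0.31).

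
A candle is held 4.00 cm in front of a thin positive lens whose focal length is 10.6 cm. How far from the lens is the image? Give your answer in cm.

6.42 cm

Lens equation: 1/v = 1/f − 1/u = 1/(10.60) − 1/(4.00) = 0.09434 − 0.2500 = -0.1557, so v = -6.42 cm.
The image is virtual, upright and enlarged, on the same side as the object.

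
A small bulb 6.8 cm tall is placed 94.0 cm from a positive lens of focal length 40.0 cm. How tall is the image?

5.04 cm

1/d_i = 1/f − 1/d_o = 1/(40.00) − 1/(94.0) = 0.01436, so d_i = 69.63 cm.
m = −d_i/d_o = -0.7407.
|h_i| = |m|·h_o = 0.7407 × 6.8 = 5.04 cm. The image is real, inverted and reduced, on the far side of the lens.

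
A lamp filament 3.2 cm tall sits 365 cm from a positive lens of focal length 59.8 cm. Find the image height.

1/d_i = 1/f − 1/d_o = 1/(59.80) − 1/(365) = 0.01398, so d_i = 71.52 cm.
m = −d_i/d_o = -0.1959.
|h_i| = |m|·h_o = 0.1959 × 3.2 = 0.627 cm. The image is real, inverted and reduced, on the far side of the lens.

0.627 cm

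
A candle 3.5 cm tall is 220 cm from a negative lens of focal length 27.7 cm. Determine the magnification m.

m = +0.112

For a negative lens, f = -27.7 cm.
1/d_i = 1/f − 1/d_o = 1/(-27.70) − 1/(220) = -0.04065, so d_i = -24.60 cm.
m = −d_i/d_o = −(-24.60)/(220) = +0.112.
The image is virtual, upright and reduced, on the same side as the object.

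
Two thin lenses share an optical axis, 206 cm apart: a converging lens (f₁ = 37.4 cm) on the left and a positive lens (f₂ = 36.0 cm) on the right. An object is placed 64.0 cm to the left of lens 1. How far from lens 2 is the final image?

52.2 cm

Lens 1: 1/d_i1 = 1/f₁ − 1/d_o1 = 1/(37.4) − 1/(64.0) = 0.01111, so d_i1 = 89.98 cm.
The intermediate image is 89.98 cm to the right of lens 1, which is 206 − (89.98) = 116.0 cm to the left of lens 2, so d_o2 = +116.0 cm.
Lens 2: 1/d_i2 = 1/f₂ − 1/d_o2 = 1/(36.0) − 1/(116.0) = 0.01916, so d_i2 = 52.2 cm.
The final image is real, 52.2 cm to the right of lens 2 (overall magnification ≈ 0.63).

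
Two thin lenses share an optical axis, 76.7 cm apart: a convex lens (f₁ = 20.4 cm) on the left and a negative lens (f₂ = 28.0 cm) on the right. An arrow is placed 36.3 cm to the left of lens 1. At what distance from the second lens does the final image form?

14.5 cm

Lens 1: 1/d_i1 = 1/f₁ − 1/d_o1 = 1/(20.4) − 1/(36.3) = 0.02147, so d_i1 = 46.57 cm.
The intermediate image is 46.57 cm to the right of lens 1, which is 76.7 − (46.57) = 30.13 cm to the left of lens 2, so d_o2 = +30.13 cm.
Lens 2 is diverging, so f₂ = −28.0 cm.
Lens 2: 1/d_i2 = 1/f₂ − 1/d_o2 = 1/(-28.0) − 1/(30.13) = -0.06890, so d_i2 = -14.5 cm.
The final image is virtual, 14.5 cm to the left of lens 2 (overall magnification ≈ -0.62).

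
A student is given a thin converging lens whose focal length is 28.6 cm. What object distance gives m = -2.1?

42.2 cm

m = −d_i/d_o ⇒ d_i = −m·d_o.
1/f = 1/d_o + 1/d_i = 1/d_o − 1/(m·d_o) = (1 − 1/m)/d_o, so d_o = f(1 − 1/m) = (28.60)(1 − 1/(-2.1)) = 42.2 cm.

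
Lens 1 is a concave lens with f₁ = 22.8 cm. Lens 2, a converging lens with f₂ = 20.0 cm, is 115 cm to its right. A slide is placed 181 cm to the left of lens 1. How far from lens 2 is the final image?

Lens 1 is diverging, so f₁ = −22.8 cm.
Lens 1: 1/d_i1 = 1/f₁ − 1/d_o1 = 1/(-22.8) − 1/(181) = -0.04938, so d_i1 = -20.25 cm.
The intermediate image is 20.25 cm to the left of lens 1 (virtual), which is 115 − (-20.25) = 135.2 cm to the left of lens 2, so d_o2 = +135.2 cm.
Lens 2: 1/d_i2 = 1/f₂ − 1/d_o2 = 1/(20.0) − 1/(135.2) = 0.04260, so d_i2 = 23.5 cm.
The final image is real, 23.5 cm to the right of lens 2 (overall magnification ≈ -0.019).

23.5 cm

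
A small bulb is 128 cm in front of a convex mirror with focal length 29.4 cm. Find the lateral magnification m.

For a convex mirror, f = -29.4 cm.
1/d_i = 1/f − 1/d_o = 1/(-29.40) − 1/(128) = -0.04183, so d_i = -23.91 cm.
m = −d_i/d_o = −(-23.91)/(128) = +0.187.
The image is virtual, upright and reduced, behind the mirror.

m = +0.187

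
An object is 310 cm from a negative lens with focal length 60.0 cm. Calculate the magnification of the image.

For a negative lens, f = -60.0 cm.
1/d_i = 1/f − 1/d_o = 1/(-60.00) − 1/(310) = -0.01989, so d_i = -50.27 cm.
m = −d_i/d_o = −(-50.27)/(310) = +0.162.
The image is virtual, upright and reduced, on the same side as the object.

m = +0.162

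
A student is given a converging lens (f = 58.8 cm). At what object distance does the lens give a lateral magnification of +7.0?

50.4 cm

m = −d_i/d_o ⇒ d_i = −m·d_o.
1/f = 1/d_o + 1/d_i = 1/d_o − 1/(m·d_o) = (1 − 1/m)/d_o, so d_o = f(1 − 1/m) = (58.80)(1 − 1/(+7.0)) = 50.4 cm.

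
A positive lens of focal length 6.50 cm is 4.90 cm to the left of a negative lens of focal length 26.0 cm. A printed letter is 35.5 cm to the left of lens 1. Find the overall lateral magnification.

Lens 1: 1/d_i1 = 1/(6.50) − 1/(35.5) = 0.1257, so d_i1 = 7.957 cm; m₁ = −d_i1/d_o1 = -0.2241.
d_o2 = 4.90 − (7.957) = -3.057 cm (virtual object).
f₂ = −26.0 cm (diverging).
Lens 2: 1/d_i2 = 1/(-26.0) − 1/(-3.057) = 0.2887, so d_i2 = 3.464 cm; m₂ = −d_i2/d_o2 = +1.133.
m = m₁·m₂ = (-0.2241)(+1.133) = -0.254.

m = -0.254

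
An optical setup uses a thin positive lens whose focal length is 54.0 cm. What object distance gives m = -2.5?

m = −d_i/d_o ⇒ d_i = −m·d_o.
1/f = 1/d_o + 1/d_i = 1/d_o − 1/(m·d_o) = (1 − 1/m)/d_o, so d_o = f(1 − 1/m) = (54.00)(1 − 1/(-2.5)) = 75.6 cm.

75.6 cm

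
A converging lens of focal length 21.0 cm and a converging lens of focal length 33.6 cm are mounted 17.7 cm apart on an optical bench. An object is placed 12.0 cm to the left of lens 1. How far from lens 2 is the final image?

127 cm

Lens 1: 1/d_i1 = 1/f₁ − 1/d_o1 = 1/(21.0) − 1/(12.0) = -0.03571, so d_i1 = -28.00 cm.
The intermediate image is 28.00 cm to the left of lens 1 (virtual), which is 17.7 − (-28.00) = 45.70 cm to the left of lens 2, so d_o2 = +45.70 cm.
Lens 2: 1/d_i2 = 1/f₂ − 1/d_o2 = 1/(33.6) − 1/(45.70) = 0.007880, so d_i2 = 127 cm.
The final image is real, 127 cm to the right of lens 2 (overall magnification ≈ -6.5).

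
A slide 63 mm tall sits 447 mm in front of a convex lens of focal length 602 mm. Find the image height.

1/d_i = 1/f − 1/d_o = 1/(602.0) − 1/(447) = -0.0005760, so d_i = -1736 mm.
m = −d_i/d_o = +3.884.
|h_i| = |m|·h_o = 3.884 × 63 = 245 mm. The image is virtual, upright and enlarged, on the same side as the object.

245 mm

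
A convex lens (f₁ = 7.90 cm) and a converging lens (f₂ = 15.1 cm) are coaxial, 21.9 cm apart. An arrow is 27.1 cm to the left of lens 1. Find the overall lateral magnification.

m = -1.43

Lens 1: 1/d_i1 = 1/(7.90) − 1/(27.1) = 0.08968, so d_i1 = 11.15 cm; m₁ = −d_i1/d_o1 = -0.4114.
d_o2 = 21.9 − (11.15) = 10.75 cm.
Lens 2: 1/d_i2 = 1/(15.1) − 1/(10.75) = -0.02680, so d_i2 = -37.32 cm; m₂ = −d_i2/d_o2 = +3.471.
m = m₁·m₂ = (-0.4114)(+3.471) = -1.43.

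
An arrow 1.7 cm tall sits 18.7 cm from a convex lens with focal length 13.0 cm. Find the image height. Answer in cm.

1/d_i = 1/f − 1/d_o = 1/(13.00) − 1/(18.7) = 0.02345, so d_i = 42.65 cm.
m = −d_i/d_o = -2.281.
|h_i| = |m|·h_o = 2.281 × 1.7 = 3.88 cm. The image is real, inverted and enlarged, on the far side of the lens.

3.88 cm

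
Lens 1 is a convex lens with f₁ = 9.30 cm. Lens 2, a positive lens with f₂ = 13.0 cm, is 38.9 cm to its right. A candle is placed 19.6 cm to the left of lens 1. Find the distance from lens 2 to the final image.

Lens 1: 1/d_i1 = 1/f₁ − 1/d_o1 = 1/(9.30) − 1/(19.6) = 0.05651, so d_i1 = 17.70 cm.
The intermediate image is 17.70 cm to the right of lens 1, which is 38.9 − (17.70) = 21.20 cm to the left of lens 2, so d_o2 = +21.20 cm.
Lens 2: 1/d_i2 = 1/f₂ − 1/d_o2 = 1/(13.0) − 1/(21.20) = 0.02975, so d_i2 = 33.6 cm.
The final image is real, 33.6 cm to the right of lens 2 (overall magnification ≈ 1.4).

33.6 cm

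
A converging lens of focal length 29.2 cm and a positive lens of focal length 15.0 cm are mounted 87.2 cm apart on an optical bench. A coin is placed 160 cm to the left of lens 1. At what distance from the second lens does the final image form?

Lens 1: 1/d_i1 = 1/f₁ − 1/d_o1 = 1/(29.2) − 1/(160) = 0.02800, so d_i1 = 35.72 cm.
The intermediate image is 35.72 cm to the right of lens 1, which is 87.2 − (35.72) = 51.48 cm to the left of lens 2, so d_o2 = +51.48 cm.
Lens 2: 1/d_i2 = 1/f₂ − 1/d_o2 = 1/(15.0) − 1/(51.48) = 0.04724, so d_i2 = 21.2 cm.
The final image is real, 21.2 cm to the right of lens 2 (overall magnification ≈ 0.092).

21.2 cm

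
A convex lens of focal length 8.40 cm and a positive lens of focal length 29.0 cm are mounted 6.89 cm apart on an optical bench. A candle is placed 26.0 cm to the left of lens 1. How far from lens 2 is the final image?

4.64 cm

Lens 1: 1/d_i1 = 1/f₁ − 1/d_o1 = 1/(8.40) − 1/(26.0) = 0.08059, so d_i1 = 12.41 cm.
The intermediate image is 12.41 cm to the right of lens 1, which lies 5.520 cm to the right of lens 2 — a virtual object — so d_o2 = −5.520 cm.
Lens 2: 1/d_i2 = 1/f₂ − 1/d_o2 = 1/(29.0) − 1/(-5.520) = 0.2156, so d_i2 = 4.64 cm.
The final image is real, 4.64 cm to the right of lens 2 (overall magnification ≈ -0.40).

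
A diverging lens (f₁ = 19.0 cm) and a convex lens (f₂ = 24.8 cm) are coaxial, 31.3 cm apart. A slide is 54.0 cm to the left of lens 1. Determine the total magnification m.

m = -0.314

f₁ = −19.0 cm (diverging).
Lens 1: 1/d_i1 = 1/(-19.0) − 1/(54.0) = -0.07115, so d_i1 = -14.05 cm; m₁ = −d_i1/d_o1 = +0.2602.
d_o2 = 31.3 − (-14.05) = 45.35 cm.
Lens 2: 1/d_i2 = 1/(24.8) − 1/(45.35) = 0.01827, so d_i2 = 54.73 cm; m₂ = −d_i2/d_o2 = -1.207.
m = m₁·m₂ = (+0.2602)(-1.207) = -0.314.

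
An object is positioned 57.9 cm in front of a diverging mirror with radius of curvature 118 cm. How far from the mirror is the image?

29.2 cm

f = R/2 = 118/2 = 59.00 cm; for a diverging mirror, f = -59.00 cm.
Mirror equation: 1/d_i = 1/f − 1/d_o = 1/(-59.00) − 1/(57.9) = -0.01695 − 0.01727 = -0.03422, so d_i = -29.2 cm.
The image is virtual, upright and reduced, behind the mirror.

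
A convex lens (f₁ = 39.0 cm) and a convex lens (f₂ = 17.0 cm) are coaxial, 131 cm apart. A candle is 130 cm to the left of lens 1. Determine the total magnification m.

Lens 1: 1/d_i1 = 1/(39.0) − 1/(130) = 0.01795, so d_i1 = 55.71 cm; m₁ = −d_i1/d_o1 = -0.4285.
d_o2 = 131 − (55.71) = 75.29 cm.
Lens 2: 1/d_i2 = 1/(17.0) − 1/(75.29) = 0.04554, so d_i2 = 21.96 cm; m₂ = −d_i2/d_o2 = -0.2916.
m = m₁·m₂ = (-0.4285)(-0.2916) = +0.125.

m = +0.125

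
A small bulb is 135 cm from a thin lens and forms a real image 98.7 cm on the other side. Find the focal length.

f = 57.0 cm (converging)

Real image ⇒ d_i = +98.7 cm.
1/f = 1/d_o + 1/d_i = 1/(135) + 1/(98.7) = 0.01754, so f = 57.0 cm.
Since f is positive, the thin lens is converging.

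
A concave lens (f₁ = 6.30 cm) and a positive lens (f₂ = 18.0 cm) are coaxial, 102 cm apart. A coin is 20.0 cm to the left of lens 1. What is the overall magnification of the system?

f₁ = −6.30 cm (diverging).
Lens 1: 1/d_i1 = 1/(-6.30) − 1/(20.0) = -0.2087, so d_i1 = -4.791 cm; m₁ = −d_i1/d_o1 = +0.2396.
d_o2 = 102 − (-4.791) = 106.8 cm.
Lens 2: 1/d_i2 = 1/(18.0) − 1/(106.8) = 0.04619, so d_i2 = 21.65 cm; m₂ = −d_i2/d_o2 = -0.2027.
m = m₁·m₂ = (+0.2396)(-0.2027) = -0.0486.

m = -0.0486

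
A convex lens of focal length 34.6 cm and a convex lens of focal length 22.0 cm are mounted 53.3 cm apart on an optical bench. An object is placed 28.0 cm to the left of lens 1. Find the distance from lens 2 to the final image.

Lens 1: 1/d_i1 = 1/f₁ − 1/d_o1 = 1/(34.6) − 1/(28.0) = -0.006813, so d_i1 = -146.8 cm.
The intermediate image is 146.8 cm to the left of lens 1 (virtual), which is 53.3 − (-146.8) = 200.1 cm to the left of lens 2, so d_o2 = +200.1 cm.
Lens 2: 1/d_i2 = 1/f₂ − 1/d_o2 = 1/(22.0) − 1/(200.1) = 0.04046, so d_i2 = 24.7 cm.
The final image is real, 24.7 cm to the right of lens 2 (overall magnification ≈ -0.65).

24.7 cm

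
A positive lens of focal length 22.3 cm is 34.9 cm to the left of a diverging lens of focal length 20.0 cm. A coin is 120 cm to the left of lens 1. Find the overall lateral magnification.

Lens 1: 1/d_i1 = 1/(22.3) − 1/(120) = 0.03651, so d_i1 = 27.39 cm; m₁ = −d_i1/d_o1 = -0.2283.
d_o2 = 34.9 − (27.39) = 7.510 cm.
f₂ = −20.0 cm (diverging).
Lens 2: 1/d_i2 = 1/(-20.0) − 1/(7.510) = -0.1832, so d_i2 = -5.460 cm; m₂ = −d_i2/d_o2 = +0.7270.
m = m₁·m₂ = (-0.2283)(+0.7270) = -0.166.

m = -0.166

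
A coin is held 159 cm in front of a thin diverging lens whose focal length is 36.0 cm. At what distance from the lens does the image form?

29.4 cm

For a diverging lens, f = -36.0 cm.
Lens equation: 1/s_i = 1/f − 1/s_o = 1/(-36.00) − 1/(159) = -0.02778 − 0.006289 = -0.03407, so s_i = -29.4 cm.
The image is virtual, upright and reduced, on the same side as the object.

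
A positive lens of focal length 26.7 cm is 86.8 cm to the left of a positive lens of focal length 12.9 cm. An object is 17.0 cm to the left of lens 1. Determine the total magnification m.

m = -0.294

Lens 1: 1/d_i1 = 1/(26.7) − 1/(17.0) = -0.02137, so d_i1 = -46.79 cm; m₁ = −d_i1/d_o1 = +2.752.
d_o2 = 86.8 − (-46.79) = 133.6 cm.
Lens 2: 1/d_i2 = 1/(12.9) − 1/(133.6) = 0.07003, so d_i2 = 14.28 cm; m₂ = −d_i2/d_o2 = -0.1069.
m = m₁·m₂ = (+2.752)(-0.1069) = -0.294.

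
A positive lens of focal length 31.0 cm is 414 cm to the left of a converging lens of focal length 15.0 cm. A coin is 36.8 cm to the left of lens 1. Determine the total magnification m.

Lens 1: 1/d_i1 = 1/(31.0) − 1/(36.8) = 0.005084, so d_i1 = 196.7 cm; m₁ = −d_i1/d_o1 = -5.345.
d_o2 = 414 − (196.7) = 217.3 cm.
Lens 2: 1/d_i2 = 1/(15.0) − 1/(217.3) = 0.06206, so d_i2 = 16.11 cm; m₂ = −d_i2/d_o2 = -0.07415.
m = m₁·m₂ = (-5.345)(-0.07415) = +0.396.

m = +0.396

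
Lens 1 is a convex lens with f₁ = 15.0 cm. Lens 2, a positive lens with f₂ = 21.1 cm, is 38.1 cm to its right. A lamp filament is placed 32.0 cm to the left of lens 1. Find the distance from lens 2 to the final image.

Lens 1: 1/d_i1 = 1/f₁ − 1/d_o1 = 1/(15.0) − 1/(32.0) = 0.03542, so d_i1 = 28.24 cm.
The intermediate image is 28.24 cm to the right of lens 1, which is 38.1 − (28.24) = 9.860 cm to the left of lens 2, so d_o2 = +9.860 cm.
Lens 2: 1/d_i2 = 1/f₂ − 1/d_o2 = 1/(21.1) − 1/(9.860) = -0.05403, so d_i2 = -18.5 cm.
The final image is virtual, 18.5 cm to the left of lens 2 (overall magnification ≈ -1.7).

18.5 cm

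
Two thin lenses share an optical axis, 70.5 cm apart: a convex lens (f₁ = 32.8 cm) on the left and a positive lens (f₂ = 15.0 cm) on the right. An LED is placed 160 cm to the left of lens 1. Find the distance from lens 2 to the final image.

Lens 1: 1/d_i1 = 1/f₁ − 1/d_o1 = 1/(32.8) − 1/(160) = 0.02424, so d_i1 = 41.26 cm.
The intermediate image is 41.26 cm to the right of lens 1, which is 70.5 − (41.26) = 29.24 cm to the left of lens 2, so d_o2 = +29.24 cm.
Lens 2: 1/d_i2 = 1/f₂ − 1/d_o2 = 1/(15.0) − 1/(29.24) = 0.03247, so d_i2 = 30.8 cm.
The final image is real, 30.8 cm to the right of lens 2 (overall magnification ≈ 0.27).

30.8 cm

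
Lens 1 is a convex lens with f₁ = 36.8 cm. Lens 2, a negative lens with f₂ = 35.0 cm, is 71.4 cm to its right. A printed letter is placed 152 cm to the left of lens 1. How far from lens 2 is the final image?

Lens 1: 1/d_i1 = 1/f₁ − 1/d_o1 = 1/(36.8) − 1/(152) = 0.02059, so d_i1 = 48.56 cm.
The intermediate image is 48.56 cm to the right of lens 1, which is 71.4 − (48.56) = 22.84 cm to the left of lens 2, so d_o2 = +22.84 cm.
Lens 2 is diverging, so f₂ = −35.0 cm.
Lens 2: 1/d_i2 = 1/f₂ − 1/d_o2 = 1/(-35.0) − 1/(22.84) = -0.07235, so d_i2 = -13.8 cm.
The final image is virtual, 13.8 cm to the left of lens 2 (overall magnification ≈ -0.19).

13.8 cm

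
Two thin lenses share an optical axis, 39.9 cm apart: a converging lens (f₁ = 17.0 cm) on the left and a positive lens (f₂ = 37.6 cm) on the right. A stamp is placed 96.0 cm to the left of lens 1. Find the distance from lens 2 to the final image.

Lens 1: 1/d_i1 = 1/f₁ − 1/d_o1 = 1/(17.0) − 1/(96.0) = 0.04841, so d_i1 = 20.66 cm.
The intermediate image is 20.66 cm to the right of lens 1, which is 39.9 − (20.66) = 19.24 cm to the left of lens 2, so d_o2 = +19.24 cm.
Lens 2: 1/d_i2 = 1/f₂ − 1/d_o2 = 1/(37.6) − 1/(19.24) = -0.02538, so d_i2 = -39.4 cm.
The final image is virtual, 39.4 cm to the left of lens 2 (overall magnification ≈ -0.44).

39.4 cm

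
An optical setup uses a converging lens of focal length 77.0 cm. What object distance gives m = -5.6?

90.8 cm

m = −d_i/d_o ⇒ d_i = −m·d_o.
1/f = 1/d_o + 1/d_i = 1/d_o − 1/(m·d_o) = (1 − 1/m)/d_o, so d_o = f(1 − 1/m) = (77.00)(1 − 1/(-5.6)) = 90.8 cm.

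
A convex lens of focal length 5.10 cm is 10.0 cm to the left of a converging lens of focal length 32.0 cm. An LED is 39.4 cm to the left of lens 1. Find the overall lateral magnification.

m = -0.171

Lens 1: 1/d_i1 = 1/(5.10) − 1/(39.4) = 0.1707, so d_i1 = 5.858 cm; m₁ = −d_i1/d_o1 = -0.1487.
d_o2 = 10.0 − (5.858) = 4.142 cm.
Lens 2: 1/d_i2 = 1/(32.0) − 1/(4.142) = -0.2102, so d_i2 = -4.758 cm; m₂ = −d_i2/d_o2 = +1.149.
m = m₁·m₂ = (-0.1487)(+1.149) = -0.171.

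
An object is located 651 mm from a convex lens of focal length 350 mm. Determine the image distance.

757 mm

Thin-lens equation: 1/v = 1/f − 1/u = 1/(350.0) − 1/(651) = 0.002857 − 0.001536 = 0.001321, so v = 757 mm.
The image is real, inverted and enlarged, on the far side of the lens.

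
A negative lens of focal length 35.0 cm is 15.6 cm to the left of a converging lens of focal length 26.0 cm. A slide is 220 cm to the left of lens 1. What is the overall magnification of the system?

m = -0.180

f₁ = −35.0 cm (diverging).
Lens 1: 1/d_i1 = 1/(-35.0) − 1/(220) = -0.03312, so d_i1 = -30.20 cm; m₁ = −d_i1/d_o1 = +0.1373.
d_o2 = 15.6 − (-30.20) = 45.80 cm.
Lens 2: 1/d_i2 = 1/(26.0) − 1/(45.80) = 0.01663, so d_i2 = 60.14 cm; m₂ = −d_i2/d_o2 = -1.313.
m = m₁·m₂ = (+0.1373)(-1.313) = -0.180.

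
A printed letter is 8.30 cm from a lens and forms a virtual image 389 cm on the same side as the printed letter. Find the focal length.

f = 8.48 cm (converging)

Virtual image ⇒ d_i = −389 cm.
1/f = 1/d_o + 1/d_i = 1/(8.30) + 1/(-389) = 0.1179, so f = 8.48 cm.
Since f is positive, the lens is converging.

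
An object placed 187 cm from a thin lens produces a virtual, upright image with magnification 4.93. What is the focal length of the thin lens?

f = 235 cm (converging)

m = −d_i/d_o ⇒ d_i = −m·d_o = −(+4.93)·(187) = -921.9 cm.
1/f = 1/d_o + 1/d_i = 1/(187) + 1/(-921.9) = 0.004263, so f = 235 cm.
Since f is positive, the thin lens is converging.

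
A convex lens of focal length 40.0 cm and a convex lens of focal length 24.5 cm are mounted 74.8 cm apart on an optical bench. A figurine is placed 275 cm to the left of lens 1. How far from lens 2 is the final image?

196 cm

Lens 1: 1/d_i1 = 1/f₁ − 1/d_o1 = 1/(40.0) − 1/(275) = 0.02136, so d_i1 = 46.81 cm.
The intermediate image is 46.81 cm to the right of lens 1, which is 74.8 − (46.81) = 27.99 cm to the left of lens 2, so d_o2 = +27.99 cm.
Lens 2: 1/d_i2 = 1/f₂ − 1/d_o2 = 1/(24.5) − 1/(27.99) = 0.005089, so d_i2 = 196 cm.
The final image is real, 196 cm to the right of lens 2 (overall magnification ≈ 1.2).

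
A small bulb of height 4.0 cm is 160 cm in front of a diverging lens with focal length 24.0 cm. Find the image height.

0.522 cm

For a diverging lens, f = -24.0 cm.
1/d_i = 1/f − 1/d_o = 1/(-24.00) − 1/(160) = -0.04792, so d_i = -20.87 cm.
m = −d_i/d_o = +0.1304.
|h_i| = |m|·h_o = 0.1304 × 4.0 = 0.522 cm. The image is virtual, upright and reduced, on the same side as the object.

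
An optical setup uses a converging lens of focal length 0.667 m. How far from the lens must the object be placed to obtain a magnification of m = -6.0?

0.778 m

m = −d_i/d_o ⇒ d_i = −m·d_o.
1/f = 1/d_o + 1/d_i = 1/d_o − 1/(m·d_o) = (1 − 1/m)/d_o, so d_o = f(1 − 1/m) = (0.6670)(1 − 1/(-6.0)) = 0.778 m.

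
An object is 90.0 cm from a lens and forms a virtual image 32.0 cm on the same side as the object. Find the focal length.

f = -49.7 cm (diverging)

Virtual image ⇒ d_i = −32.0 cm.
1/f = 1/d_o + 1/d_i = 1/(90.0) + 1/(-32.0) = -0.02014, so f = -49.7 cm.
Since f is negative, the lens is diverging.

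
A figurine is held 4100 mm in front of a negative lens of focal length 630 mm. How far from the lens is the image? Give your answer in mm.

For a negative lens, f = -630 mm.
Lens equation: 1/d_i = 1/f − 1/d_o = 1/(-630.0) − 1/(4100) = -0.001587 − 0.0002439 = -0.001831, so d_i = -546 mm.
The image is virtual, upright and reduced, on the same side as the object.

546 mm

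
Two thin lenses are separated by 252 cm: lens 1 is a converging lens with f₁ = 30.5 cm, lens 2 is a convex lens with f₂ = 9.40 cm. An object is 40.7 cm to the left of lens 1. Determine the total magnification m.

m = +0.232

Lens 1: 1/d_i1 = 1/(30.5) − 1/(40.7) = 0.008217, so d_i1 = 121.7 cm; m₁ = −d_i1/d_o1 = -2.990.
d_o2 = 252 − (121.7) = 130.3 cm.
Lens 2: 1/d_i2 = 1/(9.40) − 1/(130.3) = 0.09871, so d_i2 = 10.13 cm; m₂ = −d_i2/d_o2 = -0.07775.
m = m₁·m₂ = (-2.990)(-0.07775) = +0.232.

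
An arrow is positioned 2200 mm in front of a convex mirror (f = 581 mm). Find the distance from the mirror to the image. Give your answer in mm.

For a convex mirror, f = -581 mm.
Mirror equation: 1/q = 1/f − 1/p = 1/(-581.0) − 1/(2200) = -0.001721 − 0.0004545 = -0.002176, so q = -460 mm.
The image is virtual, upright and reduced, behind the mirror.

460 mm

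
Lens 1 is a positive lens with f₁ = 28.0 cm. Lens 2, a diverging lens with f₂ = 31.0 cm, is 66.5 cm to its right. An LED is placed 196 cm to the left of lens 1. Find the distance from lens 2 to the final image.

Lens 1: 1/d_i1 = 1/f₁ − 1/d_o1 = 1/(28.0) − 1/(196) = 0.03061, so d_i1 = 32.67 cm.
The intermediate image is 32.67 cm to the right of lens 1, which is 66.5 − (32.67) = 33.83 cm to the left of lens 2, so d_o2 = +33.83 cm.
Lens 2 is diverging, so f₂ = −31.0 cm.
Lens 2: 1/d_i2 = 1/f₂ − 1/d_o2 = 1/(-31.0) − 1/(33.83) = -0.06182, so d_i2 = -16.2 cm.
The final image is virtual, 16.2 cm to the left of lens 2 (overall magnification ≈ -0.080).

16.2 cm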